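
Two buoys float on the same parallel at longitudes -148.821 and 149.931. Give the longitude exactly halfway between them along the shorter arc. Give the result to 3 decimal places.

Signed shortest Δλ from -148.821° to +149.931° is -61.248°.
Midpoint longitude = -148.821° + (-61.248°)/2 = -148.821° − 30.624° = -179.445°.
(The naïve average (-148.821 + +149.931)/2 = 0.555° is on the wrong side of the globe.)

-179.445°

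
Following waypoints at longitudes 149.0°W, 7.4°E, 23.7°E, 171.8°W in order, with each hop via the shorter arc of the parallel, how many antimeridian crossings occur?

1

Leg 1: -149.0° → +7.4°, shortest Δλ = 156.4° (east) — does not cross 180°.
Leg 2: +7.4° → +23.7°, shortest Δλ = 16.3° (east) — does not cross 180°.
Leg 3: +23.7° → -171.8°, shortest Δλ = 164.5° (east) — crosses 180°.
Total crossings: 1.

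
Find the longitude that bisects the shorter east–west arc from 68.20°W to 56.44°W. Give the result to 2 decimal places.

62.32°W

Signed shortest Δλ from -68.20° to -56.44° is +11.76°.
Midpoint longitude = -68.20° + (+11.76°)/2 = -68.20° + 5.88° = -62.32°.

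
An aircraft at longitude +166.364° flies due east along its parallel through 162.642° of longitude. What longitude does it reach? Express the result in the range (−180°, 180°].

Start at +166.364°; shift +162.642° → +329.006°.
+329.006° lies outside (−180°, 180°]; subtract 360° → -30.994°.

-30.994°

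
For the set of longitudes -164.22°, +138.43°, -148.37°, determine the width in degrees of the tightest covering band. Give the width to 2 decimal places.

Sort the longitudes: -164.22°, -148.37°, +138.43°.
Eastward gaps between consecutive values (wrapping around): 15.85°, 286.80°, 57.35°.
Largest gap = 286.80° ⇒ minimal covering band is its complement: 360° − 286.80° = 73.20°.
Band runs from +138.43° eastward to -148.37°, crossing the antimeridian.

73.20°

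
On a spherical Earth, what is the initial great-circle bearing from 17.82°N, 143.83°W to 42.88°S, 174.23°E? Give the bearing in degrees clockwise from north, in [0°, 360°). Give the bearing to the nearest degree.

211°

Δλ = 174.23 − -143.83 = 318.06°; wrapped into (−180°, 180°]: -41.94°.
θ = atan2( sin Δλ · cos φ₂ , cos φ₁ · sin φ₂ − sin φ₁ · cos φ₂ · cos Δλ )
  = atan2(-0.48976, -0.81463) = -148.986° → normalised to [0°, 360°): 211.014°.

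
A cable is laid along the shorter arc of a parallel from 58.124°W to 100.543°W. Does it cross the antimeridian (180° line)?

Signed shortest Δλ = ((-100.543 − -58.124 + 180) mod 360) − 180 = -42.419°.
Going west by 42.419° from -58.124° reaches -100.543° without touching 180°.

No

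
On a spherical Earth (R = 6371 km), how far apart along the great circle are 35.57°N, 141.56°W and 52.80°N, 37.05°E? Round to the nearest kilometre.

10188 km

Δλ = 37.05 − -141.56 = 178.61°.
Δφ = 52.80 − 35.57 = 17.23°.
a = sin²(Δφ/2) + cos φ₁ · cos φ₂ · sin²(Δλ/2) = 0.514150.
c = 2·atan2(√a, √(1−a)) = 1.59910 rad → d = 6371·c ≈ 10187.87 km.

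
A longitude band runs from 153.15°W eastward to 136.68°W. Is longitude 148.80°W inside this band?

Yes

Band width going east from -153.15° to -136.68°: ((-136.68 − -153.15) mod 360) = 16.47°.
Offset of -148.80° east of the west edge: ((-148.80 − -153.15) mod 360) = 4.35°.
4.35° ≤ 16.47° ⇒ inside.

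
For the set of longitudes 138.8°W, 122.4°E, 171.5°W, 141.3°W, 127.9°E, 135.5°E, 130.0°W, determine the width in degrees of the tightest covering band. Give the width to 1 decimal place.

107.6°

Sort the longitudes: -171.5°, -141.3°, -138.8°, -130.0°, +122.4°, +127.9°, +135.5°.
Eastward gaps between consecutive values (wrapping around): 30.2°, 2.5°, 8.8°, 252.4°, 5.5°, 7.6°, 53.0°.
Largest gap = 252.4° ⇒ minimal covering band is its complement: 360° − 252.4° = 107.6°.
Band runs from +122.4° eastward to -130.0°, crossing the antimeridian.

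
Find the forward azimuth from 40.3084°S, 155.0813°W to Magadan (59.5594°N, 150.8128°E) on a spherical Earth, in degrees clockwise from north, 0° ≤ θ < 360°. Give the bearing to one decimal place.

334.2°

Δλ = 150.8128 − -155.0813 = 305.8941°; wrapped into (−180°, 180°]: -54.1059°.
θ = atan2( sin Δλ · cos φ₂ , cos φ₁ · sin φ₂ − sin φ₁ · cos φ₂ · cos Δλ )
  = atan2(-0.41043, 0.84961) = -25.784° → normalised to [0°, 360°): 334.216°.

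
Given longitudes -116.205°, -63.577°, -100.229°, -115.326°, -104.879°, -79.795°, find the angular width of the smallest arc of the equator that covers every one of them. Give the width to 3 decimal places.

52.628°

Sort the longitudes: -116.205°, -115.326°, -104.879°, -100.229°, -79.795°, -63.577°.
Eastward gaps between consecutive values (wrapping around): 0.879°, 10.447°, 4.650°, 20.434°, 16.218°, 307.372°.
Largest gap = 307.372° ⇒ minimal covering band is its complement: 360° − 307.372° = 52.628°.
Band runs from -116.205° eastward to -63.577°.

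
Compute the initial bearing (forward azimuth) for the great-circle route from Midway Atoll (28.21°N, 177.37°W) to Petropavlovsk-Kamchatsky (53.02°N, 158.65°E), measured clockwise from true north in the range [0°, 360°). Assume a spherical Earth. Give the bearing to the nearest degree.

331°

Δλ = 158.65 − -177.37 = 336.02°; wrapped into (−180°, 180°]: -23.98°.
θ = atan2( sin Δλ · cos φ₂ , cos φ₁ · sin φ₂ − sin φ₁ · cos φ₂ · cos Δλ )
  = atan2(-0.24447, 0.44415) = -28.830° → normalised to [0°, 360°): 331.170°.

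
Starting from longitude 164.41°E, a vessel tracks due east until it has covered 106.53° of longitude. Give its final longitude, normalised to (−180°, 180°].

Start at +164.41°; shift +106.53° → +270.94°.
+270.94° lies outside (−180°, 180°]; subtract 360° → -89.06°.

89.06°W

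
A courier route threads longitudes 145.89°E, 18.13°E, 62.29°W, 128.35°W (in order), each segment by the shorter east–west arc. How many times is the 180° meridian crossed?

0

Leg 1: +145.89° → +18.13°, shortest Δλ = -127.76° (west) — does not cross 180°.
Leg 2: +18.13° → -62.29°, shortest Δλ = -80.42° (west) — does not cross 180°.
Leg 3: -62.29° → -128.35°, shortest Δλ = -66.06° (west) — does not cross 180°.
Total crossings: 0.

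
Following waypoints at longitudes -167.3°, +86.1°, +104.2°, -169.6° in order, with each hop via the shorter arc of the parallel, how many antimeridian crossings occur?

Leg 1: -167.3° → +86.1°, shortest Δλ = -106.6° (west) — crosses 180°.
Leg 2: +86.1° → +104.2°, shortest Δλ = 18.1° (east) — does not cross 180°.
Leg 3: +104.2° → -169.6°, shortest Δλ = 86.2° (east) — crosses 180°.
Total crossings: 2.

2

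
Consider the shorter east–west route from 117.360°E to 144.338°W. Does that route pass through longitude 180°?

Yes

Naïve |-144.338 − 117.360| = 261.698° > 180°, so the shorter arc goes the other way round — across 180°.
Signed shortest Δλ = ((-144.338 − 117.360 + 180) mod 360) − 180 = 98.302°.
Going east by 98.302° from +117.360° passes through 180° before reaching -144.338°.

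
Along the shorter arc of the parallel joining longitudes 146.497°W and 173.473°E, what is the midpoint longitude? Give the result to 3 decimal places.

Signed shortest Δλ from -146.497° to +173.473° is -40.030°.
Midpoint longitude = -146.497° + (-40.030°)/2 = -146.497° − 20.015° = -166.512°.
(The naïve average (-146.497 + +173.473)/2 = 13.488° is on the wrong side of the globe.)

166.512°W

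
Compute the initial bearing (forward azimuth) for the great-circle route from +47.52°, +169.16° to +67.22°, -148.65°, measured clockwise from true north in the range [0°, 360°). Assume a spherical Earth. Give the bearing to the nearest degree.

Δλ = -148.65 − 169.16 = -317.81°; wrapped into (−180°, 180°]: 42.19°.
θ = atan2( sin Δλ · cos φ₂ , cos φ₁ · sin φ₂ − sin φ₁ · cos φ₂ · cos Δλ )
  = atan2(0.26004, 0.41108) = 32.316° → normalised to [0°, 360°): 32.316°.

32°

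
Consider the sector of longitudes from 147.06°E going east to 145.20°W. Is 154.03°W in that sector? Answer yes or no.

Yes

Band width going east from +147.06° to -145.20°: ((-145.20 − 147.06) mod 360) = 67.74°.
Offset of -154.03° east of the west edge: ((-154.03 − 147.06) mod 360) = 58.91°.
58.91° ≤ 67.74° ⇒ inside.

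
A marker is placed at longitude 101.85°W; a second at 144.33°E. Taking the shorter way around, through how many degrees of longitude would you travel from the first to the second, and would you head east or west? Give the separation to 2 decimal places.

Raw difference: 144.33 − -101.85 = 246.18°.
Normalise into (−180°, 180°]: 246.18° − 360° = -113.82°.
Negative ⇒ the second point lies to the west; separation 113.82°.

113.82° west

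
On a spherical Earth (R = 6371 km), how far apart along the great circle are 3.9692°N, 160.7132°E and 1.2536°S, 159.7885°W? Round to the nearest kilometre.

Δλ = -159.7885 − 160.7132 = -320.5017°; wrapped into (−180°, 180°]: 39.4983°.
Δφ = -1.2536 − 3.9692 = -5.2228°.
a = sin²(Δφ/2) + cos φ₁ · cos φ₂ · sin²(Δλ/2) = 0.115953.
c = 2·atan2(√a, √(1−a)) = 0.69494 rad → d = 6371·c ≈ 4427.44 km.

4427 km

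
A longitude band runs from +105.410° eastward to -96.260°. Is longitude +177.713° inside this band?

Band width going east from +105.410° to -96.260°: ((-96.260 − 105.410) mod 360) = 158.330°.
Offset of +177.713° east of the west edge: ((177.713 − 105.410) mod 360) = 72.303°.
72.303° ≤ 158.330° ⇒ inside.

Yes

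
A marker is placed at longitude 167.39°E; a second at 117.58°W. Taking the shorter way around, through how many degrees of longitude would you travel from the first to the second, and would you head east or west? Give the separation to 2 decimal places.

Raw difference: -117.58 − 167.39 = -284.97°.
Normalise into (−180°, 180°]: -284.97° + 360° = 75.03°.
Positive ⇒ the second point lies to the east; separation 75.03°.

75.03° east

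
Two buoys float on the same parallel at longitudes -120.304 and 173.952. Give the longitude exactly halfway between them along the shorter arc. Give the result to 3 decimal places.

Signed shortest Δλ from -120.304° to +173.952° is -65.744°.
Midpoint longitude = -120.304° + (-65.744°)/2 = -120.304° − 32.872° = -153.176°.
(The naïve average (-120.304 + +173.952)/2 = 26.824° is on the wrong side of the globe.)

-153.176°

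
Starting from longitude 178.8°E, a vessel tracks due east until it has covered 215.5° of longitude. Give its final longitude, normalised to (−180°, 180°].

34.3°E

Start at +178.8°; shift +215.5° → +394.3°.
+394.3° lies outside (−180°, 180°]; subtract 360° → +34.3°.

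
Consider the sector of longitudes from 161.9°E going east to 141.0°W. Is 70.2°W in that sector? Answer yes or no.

Band width going east from +161.9° to -141.0°: ((-141.0 − 161.9) mod 360) = 57.1°.
Offset of -70.2° east of the west edge: ((-70.2 − 161.9) mod 360) = 127.9°.
127.9° > 57.1° ⇒ outside.

No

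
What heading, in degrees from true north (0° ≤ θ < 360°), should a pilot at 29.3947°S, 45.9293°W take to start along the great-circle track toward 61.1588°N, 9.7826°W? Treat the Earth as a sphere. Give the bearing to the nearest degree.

17°

Δλ = -9.7826 − -45.9293 = 36.1467°.
θ = atan2( sin Δλ · cos φ₂ , cos φ₁ · sin φ₂ − sin φ₁ · cos φ₂ · cos Δλ )
  = atan2(0.28454, 0.95438) = 16.601° → normalised to [0°, 360°): 16.601°.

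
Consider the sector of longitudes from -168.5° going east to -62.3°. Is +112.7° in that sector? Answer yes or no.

No

Band width going east from -168.5° to -62.3°: ((-62.3 − -168.5) mod 360) = 106.2°.
Offset of +112.7° east of the west edge: ((112.7 − -168.5) mod 360) = 281.2°.
281.2° > 106.2° ⇒ outside.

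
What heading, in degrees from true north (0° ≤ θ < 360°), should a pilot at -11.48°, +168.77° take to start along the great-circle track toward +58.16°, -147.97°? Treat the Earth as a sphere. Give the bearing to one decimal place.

Δλ = -147.97 − 168.77 = -316.74°; wrapped into (−180°, 180°]: 43.26°.
θ = atan2( sin Δλ · cos φ₂ , cos φ₁ · sin φ₂ − sin φ₁ · cos φ₂ · cos Δλ )
  = atan2(0.36153, 0.90899) = 21.689° → normalised to [0°, 360°): 21.689°.

21.7°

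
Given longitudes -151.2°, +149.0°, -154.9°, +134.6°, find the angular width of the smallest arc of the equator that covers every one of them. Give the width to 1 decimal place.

74.2°

Sort the longitudes: -154.9°, -151.2°, +134.6°, +149.0°.
Eastward gaps between consecutive values (wrapping around): 3.7°, 285.8°, 14.4°, 56.1°.
Largest gap = 285.8° ⇒ minimal covering band is its complement: 360° − 285.8° = 74.2°.
Band runs from +134.6° eastward to -151.2°, crossing the antimeridian.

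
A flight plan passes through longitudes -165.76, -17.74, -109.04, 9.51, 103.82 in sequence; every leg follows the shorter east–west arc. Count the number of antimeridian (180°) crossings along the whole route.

0

Leg 1: -165.76° → -17.74°, shortest Δλ = 148.02° (east) — does not cross 180°.
Leg 2: -17.74° → -109.04°, shortest Δλ = -91.3° (west) — does not cross 180°.
Leg 3: -109.04° → +9.51°, shortest Δλ = 118.55° (east) — does not cross 180°.
Leg 4: +9.51° → +103.82°, shortest Δλ = 94.31° (east) — does not cross 180°.
Total crossings: 0.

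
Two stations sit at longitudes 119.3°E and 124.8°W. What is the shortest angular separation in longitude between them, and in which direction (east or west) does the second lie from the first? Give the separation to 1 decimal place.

Raw difference: -124.8 − 119.3 = -244.1°.
Normalise into (−180°, 180°]: -244.1° + 360° = 115.9°.
Positive ⇒ the second point lies to the east; separation 115.9°.

115.9° east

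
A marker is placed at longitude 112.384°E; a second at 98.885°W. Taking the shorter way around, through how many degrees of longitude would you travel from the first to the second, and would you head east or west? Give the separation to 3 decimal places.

Raw difference: -98.885 − 112.384 = -211.269°.
Normalise into (−180°, 180°]: -211.269° + 360° = 148.731°.
Positive ⇒ the second point lies to the east; separation 148.731°.

148.731° east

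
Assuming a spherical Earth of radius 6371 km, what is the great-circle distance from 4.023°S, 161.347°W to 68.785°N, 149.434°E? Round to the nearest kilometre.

8917 km

Δλ = 149.434 − -161.347 = 310.781°; wrapped into (−180°, 180°]: -49.219°.
Δφ = 68.785 − -4.023 = 72.808°.
a = sin²(Δφ/2) + cos φ₁ · cos φ₂ · sin²(Δλ/2) = 0.414812.
c = 2·atan2(√a, √(1−a)) = 1.39958 rad → d = 6371·c ≈ 8916.75 km.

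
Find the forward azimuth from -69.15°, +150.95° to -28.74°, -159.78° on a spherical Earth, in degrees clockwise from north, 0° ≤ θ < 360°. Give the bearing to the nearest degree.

Δλ = -159.78 − 150.95 = -310.73°; wrapped into (−180°, 180°]: 49.27°.
θ = atan2( sin Δλ · cos φ₂ , cos φ₁ · sin φ₂ − sin φ₁ · cos φ₂ · cos Δλ )
  = atan2(0.66444, 0.36351) = 61.317° → normalised to [0°, 360°): 61.317°.

61°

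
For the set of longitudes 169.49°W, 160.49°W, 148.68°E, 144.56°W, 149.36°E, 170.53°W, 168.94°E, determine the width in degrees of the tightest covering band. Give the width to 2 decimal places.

Sort the longitudes: -170.53°, -169.49°, -160.49°, -144.56°, +148.68°, +149.36°, +168.94°.
Eastward gaps between consecutive values (wrapping around): 1.04°, 9.00°, 15.93°, 293.24°, 0.68°, 19.58°, 20.53°.
Largest gap = 293.24° ⇒ minimal covering band is its complement: 360° − 293.24° = 66.76°.
Band runs from +148.68° eastward to -144.56°, crossing the antimeridian.

66.76°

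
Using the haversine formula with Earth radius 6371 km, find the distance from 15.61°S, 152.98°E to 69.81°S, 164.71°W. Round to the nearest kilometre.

Δλ = -164.71 − 152.98 = -317.69°; wrapped into (−180°, 180°]: 42.31°.
Δφ = -69.81 − -15.61 = -54.20°.
a = sin²(Δφ/2) + cos φ₁ · cos φ₂ · sin²(Δλ/2) = 0.250815.
c = 2·atan2(√a, √(1−a)) = 1.04908 rad → d = 6371·c ≈ 6683.67 km.

6684 km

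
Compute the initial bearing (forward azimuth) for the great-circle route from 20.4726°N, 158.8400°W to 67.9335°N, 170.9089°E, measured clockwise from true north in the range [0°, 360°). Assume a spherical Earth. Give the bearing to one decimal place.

Δλ = 170.9089 − -158.8400 = 329.7489°; wrapped into (−180°, 180°]: -30.2511°.
θ = atan2( sin Δλ · cos φ₂ , cos φ₁ · sin φ₂ − sin φ₁ · cos φ₂ · cos Δλ )
  = atan2(-0.18927, 0.75471) = -14.078° → normalised to [0°, 360°): 345.922°.

345.9°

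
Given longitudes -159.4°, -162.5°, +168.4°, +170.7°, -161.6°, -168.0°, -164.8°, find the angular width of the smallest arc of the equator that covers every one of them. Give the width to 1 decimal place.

Sort the longitudes: -168.0°, -164.8°, -162.5°, -161.6°, -159.4°, +168.4°, +170.7°.
Eastward gaps between consecutive values (wrapping around): 3.2°, 2.3°, 0.9°, 2.2°, 327.8°, 2.3°, 21.3°.
Largest gap = 327.8° ⇒ minimal covering band is its complement: 360° − 327.8° = 32.2°.
Band runs from +168.4° eastward to -159.4°, crossing the antimeridian.

32.2°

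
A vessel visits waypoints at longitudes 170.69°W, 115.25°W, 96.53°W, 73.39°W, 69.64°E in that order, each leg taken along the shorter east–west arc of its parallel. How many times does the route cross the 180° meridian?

0

Leg 1: -170.69° → -115.25°, shortest Δλ = 55.44° (east) — does not cross 180°.
Leg 2: -115.25° → -96.53°, shortest Δλ = 18.72° (east) — does not cross 180°.
Leg 3: -96.53° → -73.39°, shortest Δλ = 23.14° (east) — does not cross 180°.
Leg 4: -73.39° → +69.64°, shortest Δλ = 143.03° (east) — does not cross 180°.
Total crossings: 0.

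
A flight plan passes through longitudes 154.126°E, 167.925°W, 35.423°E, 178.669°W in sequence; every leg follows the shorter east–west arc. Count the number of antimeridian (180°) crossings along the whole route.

3

Leg 1: +154.126° → -167.925°, shortest Δλ = 37.949° (east) — crosses 180°.
Leg 2: -167.925° → +35.423°, shortest Δλ = -156.652° (west) — crosses 180°.
Leg 3: +35.423° → -178.669°, shortest Δλ = 145.908° (east) — crosses 180°.
Total crossings: 3.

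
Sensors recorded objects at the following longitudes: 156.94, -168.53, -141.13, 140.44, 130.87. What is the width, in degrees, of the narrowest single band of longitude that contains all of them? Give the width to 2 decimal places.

88.00°

Sort the longitudes: -168.53°, -141.13°, +130.87°, +140.44°, +156.94°.
Eastward gaps between consecutive values (wrapping around): 27.40°, 272.00°, 9.57°, 16.50°, 34.53°.
Largest gap = 272.00° ⇒ minimal covering band is its complement: 360° − 272.00° = 88.00°.
Band runs from +130.87° eastward to -141.13°, crossing the antimeridian.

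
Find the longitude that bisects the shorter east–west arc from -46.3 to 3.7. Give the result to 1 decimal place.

Signed shortest Δλ from -46.3° to +3.7° is +50.0°.
Midpoint longitude = -46.3° + (+50.0°)/2 = -46.3° + 25.0° = -21.3°.

-21.3°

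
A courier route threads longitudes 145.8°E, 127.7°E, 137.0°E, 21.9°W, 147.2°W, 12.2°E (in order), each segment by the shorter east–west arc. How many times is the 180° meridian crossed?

0

Leg 1: +145.8° → +127.7°, shortest Δλ = -18.1° (west) — does not cross 180°.
Leg 2: +127.7° → +137.0°, shortest Δλ = 9.3° (east) — does not cross 180°.
Leg 3: +137.0° → -21.9°, shortest Δλ = -158.9° (west) — does not cross 180°.
Leg 4: -21.9° → -147.2°, shortest Δλ = -125.3° (west) — does not cross 180°.
Leg 5: -147.2° → +12.2°, shortest Δλ = 159.4° (east) — does not cross 180°.
Total crossings: 0.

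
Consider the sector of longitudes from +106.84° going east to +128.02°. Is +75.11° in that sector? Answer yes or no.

No

Band width going east from +106.84° to +128.02°: ((128.02 − 106.84) mod 360) = 21.18°.
Offset of +75.11° east of the west edge: ((75.11 − 106.84) mod 360) = 328.27°.
328.27° > 21.18° ⇒ outside.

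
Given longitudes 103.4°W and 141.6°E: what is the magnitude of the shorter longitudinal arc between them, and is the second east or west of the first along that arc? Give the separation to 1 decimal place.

115.0° west

Raw difference: 141.6 − -103.4 = 245.0°.
Normalise into (−180°, 180°]: 245.0° − 360° = -115.0°.
Negative ⇒ the second point lies to the west; separation 115.0°.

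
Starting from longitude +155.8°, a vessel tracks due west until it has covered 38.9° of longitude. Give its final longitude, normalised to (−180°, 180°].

Start at +155.8°; shift −38.9° → +116.9°.
+116.9° already lies in (−180°, 180°].

+116.9°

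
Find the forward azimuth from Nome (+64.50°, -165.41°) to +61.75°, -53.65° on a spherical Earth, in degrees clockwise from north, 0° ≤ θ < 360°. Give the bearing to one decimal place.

39.3°

Δλ = -53.65 − -165.41 = 111.76°.
θ = atan2( sin Δλ · cos φ₂ , cos φ₁ · sin φ₂ − sin φ₁ · cos φ₂ · cos Δλ )
  = atan2(0.43959, 0.53761) = 39.272° → normalised to [0°, 360°): 39.272°.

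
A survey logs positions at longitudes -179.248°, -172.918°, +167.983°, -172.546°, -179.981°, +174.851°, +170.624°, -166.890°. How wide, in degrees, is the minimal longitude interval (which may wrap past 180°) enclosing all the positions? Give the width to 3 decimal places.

25.127°

Sort the longitudes: -179.981°, -179.248°, -172.918°, -172.546°, -166.890°, +167.983°, +170.624°, +174.851°.
Eastward gaps between consecutive values (wrapping around): 0.733°, 6.330°, 0.372°, 5.656°, 334.873°, 2.641°, 4.227°, 5.168°.
Largest gap = 334.873° ⇒ minimal covering band is its complement: 360° − 334.873° = 25.127°.
Band runs from +167.983° eastward to -166.890°, crossing the antimeridian.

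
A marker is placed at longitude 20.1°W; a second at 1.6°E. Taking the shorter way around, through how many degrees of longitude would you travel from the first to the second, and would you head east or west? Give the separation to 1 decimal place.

21.7° east

Raw difference: 1.6 − -20.1 = 21.7°.
Normalise into (−180°, 180°]: 21.7° stays 21.7°.
Positive ⇒ the second point lies to the east; separation 21.7°.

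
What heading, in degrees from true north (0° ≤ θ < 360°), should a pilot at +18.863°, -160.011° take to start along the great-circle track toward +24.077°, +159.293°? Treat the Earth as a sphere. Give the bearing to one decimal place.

285.2°

Δλ = 159.293 − -160.011 = 319.304°; wrapped into (−180°, 180°]: -40.696°.
θ = atan2( sin Δλ · cos φ₂ , cos φ₁ · sin φ₂ − sin φ₁ · cos φ₂ · cos Δλ )
  = atan2(-0.59532, 0.16226) = -74.754° → normalised to [0°, 360°): 285.246°.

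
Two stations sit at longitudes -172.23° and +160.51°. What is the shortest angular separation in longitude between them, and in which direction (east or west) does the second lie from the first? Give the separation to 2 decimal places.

27.26° west

Raw difference: 160.51 − -172.23 = 332.74°.
Normalise into (−180°, 180°]: 332.74° − 360° = -27.26°.
Negative ⇒ the second point lies to the west; separation 27.26°.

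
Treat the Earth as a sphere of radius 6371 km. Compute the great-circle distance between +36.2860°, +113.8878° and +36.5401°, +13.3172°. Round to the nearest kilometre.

Δλ = 13.3172 − 113.8878 = -100.5706°.
Δφ = 36.5401 − 36.2860 = 0.2541°.
a = sin²(Δφ/2) + cos φ₁ · cos φ₂ · sin²(Δλ/2) = 0.383224.
c = 2·atan2(√a, √(1−a)) = 1.33507 rad → d = 6371·c ≈ 8505.71 km.

8506 km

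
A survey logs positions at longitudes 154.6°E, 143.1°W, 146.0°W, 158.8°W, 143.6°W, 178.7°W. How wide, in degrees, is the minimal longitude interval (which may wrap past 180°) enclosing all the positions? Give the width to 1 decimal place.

Sort the longitudes: -178.7°, -158.8°, -146.0°, -143.6°, -143.1°, +154.6°.
Eastward gaps between consecutive values (wrapping around): 19.9°, 12.8°, 2.4°, 0.5°, 297.7°, 26.7°.
Largest gap = 297.7° ⇒ minimal covering band is its complement: 360° − 297.7° = 62.3°.
Band runs from +154.6° eastward to -143.1°, crossing the antimeridian.

62.3°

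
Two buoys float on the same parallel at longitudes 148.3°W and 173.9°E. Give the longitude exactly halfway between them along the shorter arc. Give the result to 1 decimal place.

167.2°W

Signed shortest Δλ from -148.3° to +173.9° is -37.8°.
Midpoint longitude = -148.3° + (-37.8°)/2 = -148.3° − 18.9° = -167.2°.
(The naïve average (-148.3 + +173.9)/2 = 12.8° is on the wrong side of the globe.)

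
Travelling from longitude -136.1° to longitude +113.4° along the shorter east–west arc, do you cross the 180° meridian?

Naïve |113.4 − -136.1| = 249.5° > 180°, so the shorter arc goes the other way round — across 180°.
Signed shortest Δλ = ((113.4 − -136.1 + 180) mod 360) − 180 = -110.5°.
Going west by 110.5° from -136.1° passes through 180° before reaching +113.4°.

Yes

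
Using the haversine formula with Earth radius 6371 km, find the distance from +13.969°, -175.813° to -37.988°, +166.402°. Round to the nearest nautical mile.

3276 nmi

Δλ = 166.402 − -175.813 = 342.215°; wrapped into (−180°, 180°]: -17.785°.
Δφ = -37.988 − 13.969 = -51.957°.
a = sin²(Δφ/2) + cos φ₁ · cos φ₂ · sin²(Δλ/2) = 0.210150.
c = 2·atan2(√a, √(1−a)) = 0.95243 rad → d = 6371·c ≈ 6067.96 km ≈ 3276.44 nmi.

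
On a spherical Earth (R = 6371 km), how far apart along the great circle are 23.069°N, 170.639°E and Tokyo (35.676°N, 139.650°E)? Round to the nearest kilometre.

3295 km

Δλ = 139.650 − 170.639 = -30.989°.
Δφ = 35.676 − 23.069 = 12.607°.
a = sin²(Δφ/2) + cos φ₁ · cos φ₂ · sin²(Δλ/2) = 0.065392.
c = 2·atan2(√a, √(1−a)) = 0.51718 rad → d = 6371·c ≈ 3294.98 km.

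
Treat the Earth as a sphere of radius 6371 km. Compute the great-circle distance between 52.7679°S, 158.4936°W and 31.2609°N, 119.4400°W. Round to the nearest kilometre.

Δλ = -119.4400 − -158.4936 = 39.0536°.
Δφ = 31.2609 − -52.7679 = 84.0288°.
a = sin²(Δφ/2) + cos φ₁ · cos φ₂ · sin²(Δλ/2) = 0.505768.
c = 2·atan2(√a, √(1−a)) = 1.58233 rad → d = 6371·c ≈ 10081.04 km.

10081 km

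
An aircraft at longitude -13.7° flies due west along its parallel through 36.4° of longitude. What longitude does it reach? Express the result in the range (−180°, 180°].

Start at -13.7°; shift −36.4° → -50.1°.
-50.1° already lies in (−180°, 180°].

-50.1°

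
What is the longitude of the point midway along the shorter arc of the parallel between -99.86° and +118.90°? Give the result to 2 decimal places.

-170.48°

Signed shortest Δλ from -99.86° to +118.90° is -141.24°.
Midpoint longitude = -99.86° + (-141.24°)/2 = -99.86° − 70.62° = -170.48°.
(The naïve average (-99.86 + +118.90)/2 = 9.52° is on the wrong side of the globe.)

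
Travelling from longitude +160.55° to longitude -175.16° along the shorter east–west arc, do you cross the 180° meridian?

Yes

Naïve |-175.16 − 160.55| = 335.71° > 180°, so the shorter arc goes the other way round — across 180°.
Signed shortest Δλ = ((-175.16 − 160.55 + 180) mod 360) − 180 = 24.29°.
Going east by 24.29° from +160.55° passes through 180° before reaching -175.16°.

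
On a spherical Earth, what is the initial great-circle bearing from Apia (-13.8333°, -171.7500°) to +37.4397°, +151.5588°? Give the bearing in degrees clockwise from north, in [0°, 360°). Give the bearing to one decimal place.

327.4°

Δλ = 151.5588 − -171.7500 = 323.3088°; wrapped into (−180°, 180°]: -36.6912°.
θ = atan2( sin Δλ · cos φ₂ , cos φ₁ · sin φ₂ − sin φ₁ · cos φ₂ · cos Δλ )
  = atan2(-0.47441, 0.74252) = -32.575° → normalised to [0°, 360°): 327.425°.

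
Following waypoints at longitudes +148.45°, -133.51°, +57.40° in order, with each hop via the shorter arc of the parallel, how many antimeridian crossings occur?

Leg 1: +148.45° → -133.51°, shortest Δλ = 78.04° (east) — crosses 180°.
Leg 2: -133.51° → +57.40°, shortest Δλ = -169.09° (west) — crosses 180°.
Total crossings: 2.

2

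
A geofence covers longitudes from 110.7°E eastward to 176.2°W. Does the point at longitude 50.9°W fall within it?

No

Band width going east from +110.7° to -176.2°: ((-176.2 − 110.7) mod 360) = 73.1°.
Offset of -50.9° east of the west edge: ((-50.9 − 110.7) mod 360) = 198.4°.
198.4° > 73.1° ⇒ outside.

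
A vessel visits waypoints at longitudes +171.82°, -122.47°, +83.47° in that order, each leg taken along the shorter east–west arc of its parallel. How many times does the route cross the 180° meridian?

Leg 1: +171.82° → -122.47°, shortest Δλ = 65.71° (east) — crosses 180°.
Leg 2: -122.47° → +83.47°, shortest Δλ = -154.06° (west) — crosses 180°.
Total crossings: 2.

2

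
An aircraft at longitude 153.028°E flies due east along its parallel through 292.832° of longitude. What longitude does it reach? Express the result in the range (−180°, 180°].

Start at +153.028°; shift +292.832° → +445.860°.
+445.860° lies outside (−180°, 180°]; subtract 360° → +85.860°.

85.860°E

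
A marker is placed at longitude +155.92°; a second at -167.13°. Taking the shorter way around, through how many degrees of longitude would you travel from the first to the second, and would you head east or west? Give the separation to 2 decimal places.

Raw difference: -167.13 − 155.92 = -323.05°.
Normalise into (−180°, 180°]: -323.05° + 360° = 36.95°.
Positive ⇒ the second point lies to the east; separation 36.95°.

36.95° east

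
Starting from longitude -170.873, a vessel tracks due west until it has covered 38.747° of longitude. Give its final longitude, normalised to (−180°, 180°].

+150.380°

Start at -170.873°; shift −38.747° → -209.620°.
-209.620° lies outside (−180°, 180°]; add 360° → +150.380°.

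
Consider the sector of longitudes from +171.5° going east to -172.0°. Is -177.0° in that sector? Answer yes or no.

Yes

Band width going east from +171.5° to -172.0°: ((-172.0 − 171.5) mod 360) = 16.5°.
Offset of -177.0° east of the west edge: ((-177.0 − 171.5) mod 360) = 11.5°.
11.5° ≤ 16.5° ⇒ inside.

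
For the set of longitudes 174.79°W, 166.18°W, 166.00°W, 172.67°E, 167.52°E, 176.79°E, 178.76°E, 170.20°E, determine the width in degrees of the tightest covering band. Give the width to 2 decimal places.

Sort the longitudes: -174.79°, -166.18°, -166.00°, +167.52°, +170.20°, +172.67°, +176.79°, +178.76°.
Eastward gaps between consecutive values (wrapping around): 8.61°, 0.18°, 333.52°, 2.68°, 2.47°, 4.12°, 1.97°, 6.45°.
Largest gap = 333.52° ⇒ minimal covering band is its complement: 360° − 333.52° = 26.48°.
Band runs from +167.52° eastward to -166.00°, crossing the antimeridian.

26.48°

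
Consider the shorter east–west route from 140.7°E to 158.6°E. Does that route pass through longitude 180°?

Signed shortest Δλ = ((158.6 − 140.7 + 180) mod 360) − 180 = 17.9°.
Going east by 17.9° from +140.7° reaches +158.6° without touching 180°.

No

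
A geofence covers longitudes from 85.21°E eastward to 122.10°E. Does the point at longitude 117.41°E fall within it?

Band width going east from +85.21° to +122.10°: ((122.10 − 85.21) mod 360) = 36.89°.
Offset of +117.41° east of the west edge: ((117.41 − 85.21) mod 360) = 32.20°.
32.20° ≤ 36.89° ⇒ inside.

Yes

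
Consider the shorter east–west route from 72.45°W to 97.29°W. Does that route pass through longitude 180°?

No

Signed shortest Δλ = ((-97.29 − -72.45 + 180) mod 360) − 180 = -24.84°.
Going west by 24.84° from -72.45° reaches -97.29° without touching 180°.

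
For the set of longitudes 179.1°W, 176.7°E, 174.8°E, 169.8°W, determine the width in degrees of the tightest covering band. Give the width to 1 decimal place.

Sort the longitudes: -179.1°, -169.8°, +174.8°, +176.7°.
Eastward gaps between consecutive values (wrapping around): 9.3°, 344.6°, 1.9°, 4.2°.
Largest gap = 344.6° ⇒ minimal covering band is its complement: 360° − 344.6° = 15.4°.
Band runs from +174.8° eastward to -169.8°, crossing the antimeridian.

15.4°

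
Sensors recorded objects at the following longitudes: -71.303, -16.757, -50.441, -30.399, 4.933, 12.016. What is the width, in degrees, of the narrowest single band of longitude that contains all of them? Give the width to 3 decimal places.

83.319°

Sort the longitudes: -71.303°, -50.441°, -30.399°, -16.757°, +4.933°, +12.016°.
Eastward gaps between consecutive values (wrapping around): 20.862°, 20.042°, 13.642°, 21.690°, 7.083°, 276.681°.
Largest gap = 276.681° ⇒ minimal covering band is its complement: 360° − 276.681° = 83.319°.
Band runs from -71.303° eastward to +12.016°.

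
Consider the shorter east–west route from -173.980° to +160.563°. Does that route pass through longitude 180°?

Yes

Naïve |160.563 − -173.980| = 334.543° > 180°, so the shorter arc goes the other way round — across 180°.
Signed shortest Δλ = ((160.563 − -173.980 + 180) mod 360) − 180 = -25.457°.
Going west by 25.457° from -173.980° passes through 180° before reaching +160.563°.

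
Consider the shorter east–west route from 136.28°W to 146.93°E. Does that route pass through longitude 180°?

Yes

Naïve |146.93 − -136.28| = 283.21° > 180°, so the shorter arc goes the other way round — across 180°.
Signed shortest Δλ = ((146.93 − -136.28 + 180) mod 360) − 180 = -76.79°.
Going west by 76.79° from -136.28° passes through 180° before reaching +146.93°.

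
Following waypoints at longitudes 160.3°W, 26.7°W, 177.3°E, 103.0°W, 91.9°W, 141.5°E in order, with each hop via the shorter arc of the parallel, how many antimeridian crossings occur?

Leg 1: -160.3° → -26.7°, shortest Δλ = 133.6° (east) — does not cross 180°.
Leg 2: -26.7° → +177.3°, shortest Δλ = -156.0° (west) — crosses 180°.
Leg 3: +177.3° → -103.0°, shortest Δλ = 79.7° (east) — crosses 180°.
Leg 4: -103.0° → -91.9°, shortest Δλ = 11.1° (east) — does not cross 180°.
Leg 5: -91.9° → +141.5°, shortest Δλ = -126.6° (west) — crosses 180°.
Total crossings: 3.

3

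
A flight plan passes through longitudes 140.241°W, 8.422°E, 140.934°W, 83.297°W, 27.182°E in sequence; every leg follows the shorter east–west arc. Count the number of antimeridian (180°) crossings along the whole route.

0

Leg 1: -140.241° → +8.422°, shortest Δλ = 148.663° (east) — does not cross 180°.
Leg 2: +8.422° → -140.934°, shortest Δλ = -149.356° (west) — does not cross 180°.
Leg 3: -140.934° → -83.297°, shortest Δλ = 57.637° (east) — does not cross 180°.
Leg 4: -83.297° → +27.182°, shortest Δλ = 110.479° (east) — does not cross 180°.
Total crossings: 0.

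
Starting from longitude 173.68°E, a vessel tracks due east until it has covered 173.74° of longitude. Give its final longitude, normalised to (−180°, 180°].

12.58°W

Start at +173.68°; shift +173.74° → +347.42°.
+347.42° lies outside (−180°, 180°]; subtract 360° → -12.58°.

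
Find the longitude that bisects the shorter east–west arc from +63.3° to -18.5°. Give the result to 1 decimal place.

+22.4°

Signed shortest Δλ from +63.3° to -18.5° is -81.8°.
Midpoint longitude = +63.3° + (-81.8°)/2 = +63.3° − 40.9° = +22.4°.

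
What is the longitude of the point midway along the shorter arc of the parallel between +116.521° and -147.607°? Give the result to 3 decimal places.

Signed shortest Δλ from +116.521° to -147.607° is +95.872°.
Midpoint longitude = +116.521° + (+95.872°)/2 = +116.521° + 47.936° = +164.457°.
(The naïve average (+116.521 + -147.607)/2 = -15.543° is on the wrong side of the globe.)

+164.457°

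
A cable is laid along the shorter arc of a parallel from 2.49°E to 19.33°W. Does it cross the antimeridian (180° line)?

No

Signed shortest Δλ = ((-19.33 − 2.49 + 180) mod 360) − 180 = -21.82°.
Going west by 21.82° from +2.49° reaches -19.33° without touching 180°.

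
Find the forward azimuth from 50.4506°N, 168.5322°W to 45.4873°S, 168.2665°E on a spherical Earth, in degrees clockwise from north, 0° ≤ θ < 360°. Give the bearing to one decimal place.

Δλ = 168.2665 − -168.5322 = 336.7987°; wrapped into (−180°, 180°]: -23.2013°.
θ = atan2( sin Δλ · cos φ₂ , cos φ₁ · sin φ₂ − sin φ₁ · cos φ₂ · cos Δλ )
  = atan2(-0.27619, -0.95092) = -163.804° → normalised to [0°, 360°): 196.196°.

196.2°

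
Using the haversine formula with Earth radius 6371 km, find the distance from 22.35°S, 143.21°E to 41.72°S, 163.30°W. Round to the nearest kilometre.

Δλ = -163.30 − 143.21 = -306.51°; wrapped into (−180°, 180°]: 53.49°.
Δφ = -41.72 − -22.35 = -19.37°.
a = sin²(Δφ/2) + cos φ₁ · cos φ₂ · sin²(Δλ/2) = 0.168107.
c = 2·atan2(√a, √(1−a)) = 0.84493 rad → d = 6371·c ≈ 5383.03 km.

5383 km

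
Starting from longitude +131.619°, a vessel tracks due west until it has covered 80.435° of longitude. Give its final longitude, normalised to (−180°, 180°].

+51.184°

Start at +131.619°; shift −80.435° → +51.184°.
+51.184° already lies in (−180°, 180°].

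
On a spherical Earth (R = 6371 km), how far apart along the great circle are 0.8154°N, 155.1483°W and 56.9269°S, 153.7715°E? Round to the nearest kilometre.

Δλ = 153.7715 − -155.1483 = 308.9198°; wrapped into (−180°, 180°]: -51.0802°.
Δφ = -56.9269 − 0.8154 = -57.7423°.
a = sin²(Δφ/2) + cos φ₁ · cos φ₂ · sin²(Δλ/2) = 0.334564.
c = 2·atan2(√a, √(1−a)) = 1.23357 rad → d = 6371·c ≈ 7859.07 km.

7859 km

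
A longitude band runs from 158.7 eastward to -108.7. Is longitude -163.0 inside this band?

Yes

Band width going east from +158.7° to -108.7°: ((-108.7 − 158.7) mod 360) = 92.6°.
Offset of -163.0° east of the west edge: ((-163.0 − 158.7) mod 360) = 38.3°.
38.3° ≤ 92.6° ⇒ inside.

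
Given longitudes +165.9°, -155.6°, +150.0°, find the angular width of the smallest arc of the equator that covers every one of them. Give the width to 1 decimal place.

Sort the longitudes: -155.6°, +150.0°, +165.9°.
Eastward gaps between consecutive values (wrapping around): 305.6°, 15.9°, 38.5°.
Largest gap = 305.6° ⇒ minimal covering band is its complement: 360° − 305.6° = 54.4°.
Band runs from +150.0° eastward to -155.6°, crossing the antimeridian.

54.4°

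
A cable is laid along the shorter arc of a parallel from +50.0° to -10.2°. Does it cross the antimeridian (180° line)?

Signed shortest Δλ = ((-10.2 − 50.0 + 180) mod 360) − 180 = -60.2°.
Going west by 60.2° from +50.0° reaches -10.2° without touching 180°.

No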